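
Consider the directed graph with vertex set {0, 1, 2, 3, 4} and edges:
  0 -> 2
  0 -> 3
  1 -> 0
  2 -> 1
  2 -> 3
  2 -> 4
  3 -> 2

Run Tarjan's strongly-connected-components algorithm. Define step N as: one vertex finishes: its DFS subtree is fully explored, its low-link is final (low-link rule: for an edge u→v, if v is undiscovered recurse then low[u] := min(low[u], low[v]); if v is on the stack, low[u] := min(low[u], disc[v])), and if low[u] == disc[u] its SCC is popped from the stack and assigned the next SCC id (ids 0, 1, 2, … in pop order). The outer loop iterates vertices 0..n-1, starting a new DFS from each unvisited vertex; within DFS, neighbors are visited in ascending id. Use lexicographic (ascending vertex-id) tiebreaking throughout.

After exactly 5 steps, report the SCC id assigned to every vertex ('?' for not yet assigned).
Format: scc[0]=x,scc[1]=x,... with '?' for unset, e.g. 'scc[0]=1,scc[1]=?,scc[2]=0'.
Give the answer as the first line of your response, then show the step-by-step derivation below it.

scc[0]=1,scc[1]=1,scc[2]=1,scc[3]=1,scc[4]=0

step 1: low=(low[0]=0,low[1]=0,low[2]=1,low[3]=?,low[4]=?); scc=(scc[0]=?,scc[1]=?,scc[2]=?,scc[3]=?,scc[4]=?)
step 2: low=(low[0]=0,low[1]=0,low[2]=0,low[3]=1,low[4]=?); scc=(scc[0]=?,scc[1]=?,scc[2]=?,scc[3]=?,scc[4]=?)
step 3: low=(low[0]=0,low[1]=0,low[2]=0,low[3]=1,low[4]=4); scc=(scc[0]=?,scc[1]=?,scc[2]=?,scc[3]=?,scc[4]=0)
step 4: low=(low[0]=0,low[1]=0,low[2]=0,low[3]=1,low[4]=4); scc=(scc[0]=?,scc[1]=?,scc[2]=?,scc[3]=?,scc[4]=0)
step 5: low=(low[0]=0,low[1]=0,low[2]=0,low[3]=1,low[4]=4); scc=(scc[0]=1,scc[1]=1,scc[2]=1,scc[3]=1,scc[4]=0)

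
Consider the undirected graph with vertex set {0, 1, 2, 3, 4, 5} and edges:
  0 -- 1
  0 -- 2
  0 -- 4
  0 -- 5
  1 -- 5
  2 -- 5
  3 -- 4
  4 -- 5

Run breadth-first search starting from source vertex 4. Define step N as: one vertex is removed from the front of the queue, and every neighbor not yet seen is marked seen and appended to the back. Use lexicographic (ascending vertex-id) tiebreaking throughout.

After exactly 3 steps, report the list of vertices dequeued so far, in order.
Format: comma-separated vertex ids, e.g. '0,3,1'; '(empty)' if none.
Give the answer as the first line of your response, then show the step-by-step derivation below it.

4,0,3

step 1: dequeue 4; queue=[0,3,5]; order=4
step 2: dequeue 0; queue=[3,5,1,2]; order=4,0
step 3: dequeue 3; queue=[5,1,2]; order=4,0,3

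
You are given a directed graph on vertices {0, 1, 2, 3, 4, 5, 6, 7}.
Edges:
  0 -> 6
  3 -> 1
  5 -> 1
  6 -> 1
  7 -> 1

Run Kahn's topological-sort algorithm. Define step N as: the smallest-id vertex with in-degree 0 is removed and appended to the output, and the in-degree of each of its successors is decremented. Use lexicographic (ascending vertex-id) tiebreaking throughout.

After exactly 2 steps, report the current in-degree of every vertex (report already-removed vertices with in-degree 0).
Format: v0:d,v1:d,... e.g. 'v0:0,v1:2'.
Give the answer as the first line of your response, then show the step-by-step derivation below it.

v0:0,v1:4,v2:0,v3:0,v4:0,v5:0,v6:0,v7:0

step 1: output 0; order=[0]; indeg=(0,4,0,0,0,0,0,0)
step 2: output 2; order=[0,2]; indeg=(0,4,0,0,0,0,0,0)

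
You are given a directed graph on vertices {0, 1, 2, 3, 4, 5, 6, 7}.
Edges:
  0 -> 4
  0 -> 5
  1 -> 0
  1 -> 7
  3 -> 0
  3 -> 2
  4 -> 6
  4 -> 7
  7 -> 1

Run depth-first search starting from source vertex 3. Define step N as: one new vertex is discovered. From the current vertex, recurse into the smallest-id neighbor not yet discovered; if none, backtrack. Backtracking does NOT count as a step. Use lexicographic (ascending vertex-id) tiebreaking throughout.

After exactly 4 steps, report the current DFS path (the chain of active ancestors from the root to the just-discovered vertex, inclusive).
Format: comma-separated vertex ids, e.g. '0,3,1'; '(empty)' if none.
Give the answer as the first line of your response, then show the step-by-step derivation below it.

3,0,4,6

step 1: discover 3; path=3; order=3
step 2: discover 0; path=3>0; order=3,0
step 3: discover 4; path=3>0>4; order=3,0,4
step 4: discover 6; path=3>0>4>6; order=3,0,4,6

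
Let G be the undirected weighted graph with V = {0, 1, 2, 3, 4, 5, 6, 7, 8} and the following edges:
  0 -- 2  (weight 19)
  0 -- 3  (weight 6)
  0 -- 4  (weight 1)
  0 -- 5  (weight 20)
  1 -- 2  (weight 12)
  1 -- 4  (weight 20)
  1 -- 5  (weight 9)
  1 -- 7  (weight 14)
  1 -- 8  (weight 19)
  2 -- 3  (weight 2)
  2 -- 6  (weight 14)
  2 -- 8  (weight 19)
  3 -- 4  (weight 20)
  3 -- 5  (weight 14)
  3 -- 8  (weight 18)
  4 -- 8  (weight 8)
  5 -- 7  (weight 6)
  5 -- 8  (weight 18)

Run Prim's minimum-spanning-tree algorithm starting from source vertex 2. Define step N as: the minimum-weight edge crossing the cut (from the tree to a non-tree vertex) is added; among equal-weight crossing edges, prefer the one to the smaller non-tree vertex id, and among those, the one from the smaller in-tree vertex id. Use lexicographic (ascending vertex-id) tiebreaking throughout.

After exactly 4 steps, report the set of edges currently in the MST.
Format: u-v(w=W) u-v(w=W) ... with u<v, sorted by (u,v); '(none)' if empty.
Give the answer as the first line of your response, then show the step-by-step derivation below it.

0-3(w=6) 0-4(w=1) 2-3(w=2) 4-8(w=8)

step 1: add edge 2-3 (w=2); MST = {2-3(w=2)}
step 2: add edge 0-3 (w=6); MST = {0-3(w=6) 2-3(w=2)}
step 3: add edge 0-4 (w=1); MST = {0-3(w=6) 0-4(w=1) 2-3(w=2)}
step 4: add edge 4-8 (w=8); MST = {0-3(w=6) 0-4(w=1) 2-3(w=2) 4-8(w=8)}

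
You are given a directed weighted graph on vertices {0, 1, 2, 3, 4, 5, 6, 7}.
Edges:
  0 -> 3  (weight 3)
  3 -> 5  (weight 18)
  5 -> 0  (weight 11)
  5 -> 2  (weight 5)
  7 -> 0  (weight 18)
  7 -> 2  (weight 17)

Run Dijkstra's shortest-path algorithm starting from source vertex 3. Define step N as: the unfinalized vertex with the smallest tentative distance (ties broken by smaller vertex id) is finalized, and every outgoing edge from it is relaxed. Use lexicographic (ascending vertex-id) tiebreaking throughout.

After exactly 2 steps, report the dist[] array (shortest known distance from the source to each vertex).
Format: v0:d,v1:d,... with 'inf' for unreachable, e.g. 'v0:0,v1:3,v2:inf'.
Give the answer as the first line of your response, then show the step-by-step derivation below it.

v0:29,v1:inf,v2:23,v3:0,v4:inf,v5:18,v6:inf,v7:inf

step 1: dist = v0:inf,v1:inf,v2:inf,v3:0,v4:inf,v5:18,v6:inf,v7:inf
step 2: dist = v0:29,v1:inf,v2:23,v3:0,v4:inf,v5:18,v6:inf,v7:inf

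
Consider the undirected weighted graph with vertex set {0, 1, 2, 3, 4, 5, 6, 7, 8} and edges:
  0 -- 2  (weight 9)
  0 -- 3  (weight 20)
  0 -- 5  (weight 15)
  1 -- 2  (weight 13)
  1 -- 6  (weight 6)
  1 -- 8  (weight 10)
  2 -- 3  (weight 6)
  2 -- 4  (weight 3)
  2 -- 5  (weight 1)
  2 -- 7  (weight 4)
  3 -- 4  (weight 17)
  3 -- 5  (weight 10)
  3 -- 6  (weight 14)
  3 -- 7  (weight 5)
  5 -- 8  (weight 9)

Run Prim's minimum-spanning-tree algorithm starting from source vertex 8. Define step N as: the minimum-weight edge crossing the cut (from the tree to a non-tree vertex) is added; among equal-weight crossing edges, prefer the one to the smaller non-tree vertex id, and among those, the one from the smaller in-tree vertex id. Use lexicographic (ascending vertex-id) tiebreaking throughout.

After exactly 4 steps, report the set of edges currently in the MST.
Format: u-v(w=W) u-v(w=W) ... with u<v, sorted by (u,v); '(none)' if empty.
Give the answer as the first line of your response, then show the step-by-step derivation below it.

2-4(w=3) 2-5(w=1) 2-7(w=4) 5-8(w=9)

step 1: add edge 5-8 (w=9); MST = {5-8(w=9)}
step 2: add edge 2-5 (w=1); MST = {2-5(w=1) 5-8(w=9)}
step 3: add edge 2-4 (w=3); MST = {2-4(w=3) 2-5(w=1) 5-8(w=9)}
step 4: add edge 2-7 (w=4); MST = {2-4(w=3) 2-5(w=1) 2-7(w=4) 5-8(w=9)}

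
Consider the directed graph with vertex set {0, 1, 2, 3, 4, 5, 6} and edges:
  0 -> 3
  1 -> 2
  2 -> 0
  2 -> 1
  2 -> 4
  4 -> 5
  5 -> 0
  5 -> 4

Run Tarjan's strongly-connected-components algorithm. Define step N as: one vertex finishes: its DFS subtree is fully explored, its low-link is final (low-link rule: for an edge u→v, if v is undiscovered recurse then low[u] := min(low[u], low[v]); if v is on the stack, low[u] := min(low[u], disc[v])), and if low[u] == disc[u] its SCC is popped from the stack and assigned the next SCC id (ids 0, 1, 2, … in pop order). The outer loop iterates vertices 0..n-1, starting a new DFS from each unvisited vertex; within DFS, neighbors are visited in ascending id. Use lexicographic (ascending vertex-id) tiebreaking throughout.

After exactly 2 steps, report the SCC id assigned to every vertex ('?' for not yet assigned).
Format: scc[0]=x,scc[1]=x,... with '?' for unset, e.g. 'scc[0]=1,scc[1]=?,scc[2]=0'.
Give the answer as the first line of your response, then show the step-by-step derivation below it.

scc[0]=1,scc[1]=?,scc[2]=?,scc[3]=0,scc[4]=?,scc[5]=?,scc[6]=?

step 1: low=(low[0]=0,low[1]=?,low[2]=?,low[3]=1,low[4]=?,low[5]=?,low[6]=?); scc=(scc[0]=?,scc[1]=?,scc[2]=?,scc[3]=0,scc[4]=?,scc[5]=?,scc[6]=?)
step 2: low=(low[0]=0,low[1]=?,low[2]=?,low[3]=1,low[4]=?,low[5]=?,low[6]=?); scc=(scc[0]=1,scc[1]=?,scc[2]=?,scc[3]=0,scc[4]=?,scc[5]=?,scc[6]=?)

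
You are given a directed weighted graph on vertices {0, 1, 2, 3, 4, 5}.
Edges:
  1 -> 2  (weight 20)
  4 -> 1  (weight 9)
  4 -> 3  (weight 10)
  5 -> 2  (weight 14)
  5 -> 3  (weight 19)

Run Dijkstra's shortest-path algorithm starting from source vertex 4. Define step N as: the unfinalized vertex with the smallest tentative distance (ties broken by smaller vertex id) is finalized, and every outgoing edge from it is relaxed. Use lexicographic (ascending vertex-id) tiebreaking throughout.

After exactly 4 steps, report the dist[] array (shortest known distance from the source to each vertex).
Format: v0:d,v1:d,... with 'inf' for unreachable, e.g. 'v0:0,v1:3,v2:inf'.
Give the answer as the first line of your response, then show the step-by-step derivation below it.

v0:inf,v1:9,v2:29,v3:10,v4:0,v5:inf

step 1: dist = v0:inf,v1:9,v2:inf,v3:10,v4:0,v5:inf
step 2: dist = v0:inf,v1:9,v2:29,v3:10,v4:0,v5:inf
step 3: dist = v0:inf,v1:9,v2:29,v3:10,v4:0,v5:inf
step 4: dist = v0:inf,v1:9,v2:29,v3:10,v4:0,v5:inf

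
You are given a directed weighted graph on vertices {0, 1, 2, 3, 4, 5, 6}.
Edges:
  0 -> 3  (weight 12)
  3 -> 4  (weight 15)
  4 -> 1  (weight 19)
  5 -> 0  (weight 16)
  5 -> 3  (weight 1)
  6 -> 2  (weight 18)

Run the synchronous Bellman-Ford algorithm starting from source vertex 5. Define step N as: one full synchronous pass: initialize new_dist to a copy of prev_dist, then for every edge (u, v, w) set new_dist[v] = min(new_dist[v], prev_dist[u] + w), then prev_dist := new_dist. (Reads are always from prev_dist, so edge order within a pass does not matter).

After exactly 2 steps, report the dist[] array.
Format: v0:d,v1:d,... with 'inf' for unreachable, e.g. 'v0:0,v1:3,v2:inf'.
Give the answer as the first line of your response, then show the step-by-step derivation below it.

v0:16,v1:inf,v2:inf,v3:1,v4:16,v5:0,v6:inf

step 1: dist = v0:16,v1:inf,v2:inf,v3:1,v4:inf,v5:0,v6:inf
step 2: dist = v0:16,v1:inf,v2:inf,v3:1,v4:16,v5:0,v6:inf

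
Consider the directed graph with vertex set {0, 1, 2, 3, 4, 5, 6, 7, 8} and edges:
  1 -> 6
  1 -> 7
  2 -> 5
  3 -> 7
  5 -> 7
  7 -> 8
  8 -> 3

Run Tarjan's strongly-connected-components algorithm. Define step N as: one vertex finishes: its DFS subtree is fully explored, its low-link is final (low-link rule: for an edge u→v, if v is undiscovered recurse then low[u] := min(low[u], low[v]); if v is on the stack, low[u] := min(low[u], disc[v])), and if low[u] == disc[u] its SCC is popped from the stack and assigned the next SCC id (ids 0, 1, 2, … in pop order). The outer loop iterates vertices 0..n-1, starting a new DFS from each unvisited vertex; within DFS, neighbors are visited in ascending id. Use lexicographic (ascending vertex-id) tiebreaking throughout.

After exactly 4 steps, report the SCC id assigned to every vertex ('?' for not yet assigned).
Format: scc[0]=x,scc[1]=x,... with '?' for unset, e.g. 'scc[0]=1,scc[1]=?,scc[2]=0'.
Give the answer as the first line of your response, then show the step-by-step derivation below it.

scc[0]=0,scc[1]=?,scc[2]=?,scc[3]=?,scc[4]=?,scc[5]=?,scc[6]=1,scc[7]=?,scc[8]=?

step 1: low=(low[0]=0,low[1]=?,low[2]=?,low[3]=?,low[4]=?,low[5]=?,low[6]=?,low[7]=?,low[8]=?); scc=(scc[0]=0,scc[1]=?,scc[2]=?,scc[3]=?,scc[4]=?,scc[5]=?,scc[6]=?,scc[7]=?,scc[8]=?)
step 2: low=(low[0]=0,low[1]=1,low[2]=?,low[3]=?,low[4]=?,low[5]=?,low[6]=2,low[7]=?,low[8]=?); scc=(scc[0]=0,scc[1]=?,scc[2]=?,scc[3]=?,scc[4]=?,scc[5]=?,scc[6]=1,scc[7]=?,scc[8]=?)
step 3: low=(low[0]=0,low[1]=1,low[2]=?,low[3]=3,low[4]=?,low[5]=?,low[6]=2,low[7]=3,low[8]=4); scc=(scc[0]=0,scc[1]=?,scc[2]=?,scc[3]=?,scc[4]=?,scc[5]=?,scc[6]=1,scc[7]=?,scc[8]=?)
step 4: low=(low[0]=0,low[1]=1,low[2]=?,low[3]=3,low[4]=?,low[5]=?,low[6]=2,low[7]=3,low[8]=3); scc=(scc[0]=0,scc[1]=?,scc[2]=?,scc[3]=?,scc[4]=?,scc[5]=?,scc[6]=1,scc[7]=?,scc[8]=?)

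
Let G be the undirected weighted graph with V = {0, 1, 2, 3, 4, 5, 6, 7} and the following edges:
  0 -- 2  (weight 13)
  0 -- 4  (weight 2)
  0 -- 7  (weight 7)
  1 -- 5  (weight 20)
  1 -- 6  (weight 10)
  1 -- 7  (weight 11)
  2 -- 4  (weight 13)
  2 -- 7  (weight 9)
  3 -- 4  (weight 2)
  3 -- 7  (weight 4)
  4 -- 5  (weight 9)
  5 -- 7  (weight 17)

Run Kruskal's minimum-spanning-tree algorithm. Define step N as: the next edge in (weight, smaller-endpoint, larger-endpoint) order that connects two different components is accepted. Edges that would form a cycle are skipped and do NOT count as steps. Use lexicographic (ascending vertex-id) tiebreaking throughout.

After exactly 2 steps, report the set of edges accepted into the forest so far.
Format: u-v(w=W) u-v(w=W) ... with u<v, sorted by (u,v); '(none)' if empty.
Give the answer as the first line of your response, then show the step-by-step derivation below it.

0-4(w=2) 3-4(w=2)

step 1: add edge 0-4 (w=2); MST = {0-4(w=2)}
step 2: add edge 3-4 (w=2); MST = {0-4(w=2) 3-4(w=2)}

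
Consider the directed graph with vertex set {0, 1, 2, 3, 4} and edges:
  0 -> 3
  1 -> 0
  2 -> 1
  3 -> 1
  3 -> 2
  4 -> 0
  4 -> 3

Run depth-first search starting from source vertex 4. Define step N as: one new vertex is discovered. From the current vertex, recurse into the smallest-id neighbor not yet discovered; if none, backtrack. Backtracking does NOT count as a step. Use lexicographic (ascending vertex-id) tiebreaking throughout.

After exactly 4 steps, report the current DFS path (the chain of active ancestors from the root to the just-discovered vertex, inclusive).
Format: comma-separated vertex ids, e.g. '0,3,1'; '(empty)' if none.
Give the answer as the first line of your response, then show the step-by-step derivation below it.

4,0,3,1

step 1: discover 4; path=4; order=4
step 2: discover 0; path=4>0; order=4,0
step 3: discover 3; path=4>0>3; order=4,0,3
step 4: discover 1; path=4>0>3>1; order=4,0,3,1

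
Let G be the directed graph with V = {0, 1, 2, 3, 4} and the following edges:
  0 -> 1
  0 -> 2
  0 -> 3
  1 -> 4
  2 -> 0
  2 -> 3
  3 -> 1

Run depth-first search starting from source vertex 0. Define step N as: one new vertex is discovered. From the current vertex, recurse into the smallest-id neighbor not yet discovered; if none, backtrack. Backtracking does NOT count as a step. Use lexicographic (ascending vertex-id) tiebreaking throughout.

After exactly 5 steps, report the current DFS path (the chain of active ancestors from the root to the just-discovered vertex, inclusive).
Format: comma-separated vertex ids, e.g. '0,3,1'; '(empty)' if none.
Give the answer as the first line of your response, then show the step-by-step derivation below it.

0,2,3

step 1: discover 0; path=0; order=0
step 2: discover 1; path=0>1; order=0,1
step 3: discover 4; path=0>1>4; order=0,1,4
step 4: discover 2; path=0>2; order=0,1,4,2
step 5: discover 3; path=0>2>3; order=0,1,4,2,3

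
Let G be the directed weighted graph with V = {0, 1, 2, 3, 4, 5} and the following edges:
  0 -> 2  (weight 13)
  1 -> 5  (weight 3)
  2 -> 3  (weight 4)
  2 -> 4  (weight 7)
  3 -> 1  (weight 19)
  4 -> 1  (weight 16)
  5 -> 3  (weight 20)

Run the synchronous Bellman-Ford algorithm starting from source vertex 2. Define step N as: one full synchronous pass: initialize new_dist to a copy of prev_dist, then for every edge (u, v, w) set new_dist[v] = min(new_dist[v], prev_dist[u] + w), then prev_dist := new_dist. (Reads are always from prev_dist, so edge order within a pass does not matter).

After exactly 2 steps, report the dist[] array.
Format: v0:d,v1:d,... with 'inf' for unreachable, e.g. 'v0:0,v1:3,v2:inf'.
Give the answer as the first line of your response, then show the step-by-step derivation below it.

v0:inf,v1:23,v2:0,v3:4,v4:7,v5:inf

step 1: dist = v0:inf,v1:inf,v2:0,v3:4,v4:7,v5:inf
step 2: dist = v0:inf,v1:23,v2:0,v3:4,v4:7,v5:inf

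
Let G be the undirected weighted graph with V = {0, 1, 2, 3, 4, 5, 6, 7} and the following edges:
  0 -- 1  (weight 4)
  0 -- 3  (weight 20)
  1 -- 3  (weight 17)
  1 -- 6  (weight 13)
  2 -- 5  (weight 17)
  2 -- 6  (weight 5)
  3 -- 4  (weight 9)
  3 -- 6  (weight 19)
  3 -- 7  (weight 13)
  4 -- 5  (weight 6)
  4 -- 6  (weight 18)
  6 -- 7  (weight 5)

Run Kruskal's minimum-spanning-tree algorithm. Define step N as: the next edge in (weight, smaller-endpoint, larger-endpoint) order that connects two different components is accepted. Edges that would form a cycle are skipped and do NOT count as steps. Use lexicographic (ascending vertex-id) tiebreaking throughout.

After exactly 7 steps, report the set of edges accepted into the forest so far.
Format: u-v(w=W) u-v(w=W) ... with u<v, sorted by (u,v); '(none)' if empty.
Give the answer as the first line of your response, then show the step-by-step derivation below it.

0-1(w=4) 1-6(w=13) 2-6(w=5) 3-4(w=9) 3-7(w=13) 4-5(w=6) 6-7(w=5)

step 1: add edge 0-1 (w=4); MST = {0-1(w=4)}
step 2: add edge 2-6 (w=5); MST = {0-1(w=4) 2-6(w=5)}
step 3: add edge 6-7 (w=5); MST = {0-1(w=4) 2-6(w=5) 6-7(w=5)}
step 4: add edge 4-5 (w=6); MST = {0-1(w=4) 2-6(w=5) 4-5(w=6) 6-7(w=5)}
step 5: add edge 3-4 (w=9); MST = {0-1(w=4) 2-6(w=5) 3-4(w=9) 4-5(w=6) 6-7(w=5)}
step 6: add edge 1-6 (w=13); MST = {0-1(w=4) 1-6(w=13) 2-6(w=5) 3-4(w=9) 4-5(w=6) 6-7(w=5)}
step 7: add edge 3-7 (w=13); MST = {0-1(w=4) 1-6(w=13) 2-6(w=5) 3-4(w=9) 3-7(w=13) 4-5(w=6) 6-7(w=5)}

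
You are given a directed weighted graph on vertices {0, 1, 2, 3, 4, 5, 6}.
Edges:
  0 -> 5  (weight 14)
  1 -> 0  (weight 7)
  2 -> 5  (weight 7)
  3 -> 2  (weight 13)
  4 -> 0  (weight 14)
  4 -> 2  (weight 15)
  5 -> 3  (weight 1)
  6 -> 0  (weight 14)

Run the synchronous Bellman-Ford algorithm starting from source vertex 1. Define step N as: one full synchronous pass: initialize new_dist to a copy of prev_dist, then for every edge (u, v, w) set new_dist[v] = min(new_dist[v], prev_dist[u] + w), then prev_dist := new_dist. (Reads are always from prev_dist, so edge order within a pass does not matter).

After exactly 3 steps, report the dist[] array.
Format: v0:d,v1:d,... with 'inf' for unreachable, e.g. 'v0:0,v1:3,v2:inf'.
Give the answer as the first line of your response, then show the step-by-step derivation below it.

v0:7,v1:0,v2:inf,v3:22,v4:inf,v5:21,v6:inf

step 1: dist = v0:7,v1:0,v2:inf,v3:inf,v4:inf,v5:inf,v6:inf
step 2: dist = v0:7,v1:0,v2:inf,v3:inf,v4:inf,v5:21,v6:inf
step 3: dist = v0:7,v1:0,v2:inf,v3:22,v4:inf,v5:21,v6:inf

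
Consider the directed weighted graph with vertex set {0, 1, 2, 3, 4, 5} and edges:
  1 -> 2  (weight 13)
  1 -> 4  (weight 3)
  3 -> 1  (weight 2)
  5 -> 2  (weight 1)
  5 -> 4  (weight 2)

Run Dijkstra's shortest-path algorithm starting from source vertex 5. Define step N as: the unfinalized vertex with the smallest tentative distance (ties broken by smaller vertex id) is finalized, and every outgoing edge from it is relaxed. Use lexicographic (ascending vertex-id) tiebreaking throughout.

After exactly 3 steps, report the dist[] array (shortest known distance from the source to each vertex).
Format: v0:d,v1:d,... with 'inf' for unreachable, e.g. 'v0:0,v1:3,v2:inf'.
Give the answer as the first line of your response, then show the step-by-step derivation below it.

v0:inf,v1:inf,v2:1,v3:inf,v4:2,v5:0

step 1: dist = v0:inf,v1:inf,v2:1,v3:inf,v4:2,v5:0
step 2: dist = v0:inf,v1:inf,v2:1,v3:inf,v4:2,v5:0
step 3: dist = v0:inf,v1:inf,v2:1,v3:inf,v4:2,v5:0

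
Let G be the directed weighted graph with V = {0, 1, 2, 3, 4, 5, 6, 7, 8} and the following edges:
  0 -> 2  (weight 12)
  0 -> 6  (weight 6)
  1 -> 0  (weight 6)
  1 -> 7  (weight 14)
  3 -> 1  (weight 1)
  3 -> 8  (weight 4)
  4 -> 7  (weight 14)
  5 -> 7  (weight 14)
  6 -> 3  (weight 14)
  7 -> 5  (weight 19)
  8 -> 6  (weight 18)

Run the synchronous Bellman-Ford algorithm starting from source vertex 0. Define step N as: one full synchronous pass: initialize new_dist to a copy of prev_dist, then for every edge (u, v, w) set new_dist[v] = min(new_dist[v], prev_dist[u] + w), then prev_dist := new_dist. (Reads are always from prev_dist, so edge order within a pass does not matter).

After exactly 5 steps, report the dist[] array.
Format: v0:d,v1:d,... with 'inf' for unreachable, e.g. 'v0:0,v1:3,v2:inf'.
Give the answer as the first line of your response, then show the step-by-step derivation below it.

v0:0,v1:21,v2:12,v3:20,v4:inf,v5:54,v6:6,v7:35,v8:24

step 1: dist = v0:0,v1:inf,v2:12,v3:inf,v4:inf,v5:inf,v6:6,v7:inf,v8:inf
step 2: dist = v0:0,v1:inf,v2:12,v3:20,v4:inf,v5:inf,v6:6,v7:inf,v8:inf
step 3: dist = v0:0,v1:21,v2:12,v3:20,v4:inf,v5:inf,v6:6,v7:inf,v8:24
step 4: dist = v0:0,v1:21,v2:12,v3:20,v4:inf,v5:inf,v6:6,v7:35,v8:24
step 5: dist = v0:0,v1:21,v2:12,v3:20,v4:inf,v5:54,v6:6,v7:35,v8:24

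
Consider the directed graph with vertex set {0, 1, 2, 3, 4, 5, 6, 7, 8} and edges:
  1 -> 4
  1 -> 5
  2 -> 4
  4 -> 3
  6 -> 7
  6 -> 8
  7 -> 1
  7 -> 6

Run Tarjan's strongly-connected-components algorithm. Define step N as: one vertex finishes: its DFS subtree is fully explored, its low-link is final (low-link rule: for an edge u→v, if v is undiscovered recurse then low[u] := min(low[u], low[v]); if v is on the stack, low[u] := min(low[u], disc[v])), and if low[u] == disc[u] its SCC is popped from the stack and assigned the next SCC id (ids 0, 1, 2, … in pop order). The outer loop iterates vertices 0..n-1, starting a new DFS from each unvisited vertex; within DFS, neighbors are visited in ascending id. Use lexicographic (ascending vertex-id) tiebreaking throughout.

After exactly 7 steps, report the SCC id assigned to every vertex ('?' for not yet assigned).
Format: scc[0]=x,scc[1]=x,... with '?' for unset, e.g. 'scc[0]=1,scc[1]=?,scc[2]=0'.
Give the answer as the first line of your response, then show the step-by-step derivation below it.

scc[0]=0,scc[1]=4,scc[2]=5,scc[3]=1,scc[4]=2,scc[5]=3,scc[6]=?,scc[7]=?,scc[8]=?

step 1: low=(low[0]=0,low[1]=?,low[2]=?,low[3]=?,low[4]=?,low[5]=?,low[6]=?,low[7]=?,low[8]=?); scc=(scc[0]=0,scc[1]=?,scc[2]=?,scc[3]=?,scc[4]=?,scc[5]=?,scc[6]=?,scc[7]=?,scc[8]=?)
step 2: low=(low[0]=0,low[1]=1,low[2]=?,low[3]=3,low[4]=2,low[5]=?,low[6]=?,low[7]=?,low[8]=?); scc=(scc[0]=0,scc[1]=?,scc[2]=?,scc[3]=1,scc[4]=?,scc[5]=?,scc[6]=?,scc[7]=?,scc[8]=?)
step 3: low=(low[0]=0,low[1]=1,low[2]=?,low[3]=3,low[4]=2,low[5]=?,low[6]=?,low[7]=?,low[8]=?); scc=(scc[0]=0,scc[1]=?,scc[2]=?,scc[3]=1,scc[4]=2,scc[5]=?,scc[6]=?,scc[7]=?,scc[8]=?)
step 4: low=(low[0]=0,low[1]=1,low[2]=?,low[3]=3,low[4]=2,low[5]=4,low[6]=?,low[7]=?,low[8]=?); scc=(scc[0]=0,scc[1]=?,scc[2]=?,scc[3]=1,scc[4]=2,scc[5]=3,scc[6]=?,scc[7]=?,scc[8]=?)
step 5: low=(low[0]=0,low[1]=1,low[2]=?,low[3]=3,low[4]=2,low[5]=4,low[6]=?,low[7]=?,low[8]=?); scc=(scc[0]=0,scc[1]=4,scc[2]=?,scc[3]=1,scc[4]=2,scc[5]=3,scc[6]=?,scc[7]=?,scc[8]=?)
step 6: low=(low[0]=0,low[1]=1,low[2]=5,low[3]=3,low[4]=2,low[5]=4,low[6]=?,low[7]=?,low[8]=?); scc=(scc[0]=0,scc[1]=4,scc[2]=5,scc[3]=1,scc[4]=2,scc[5]=3,scc[6]=?,scc[7]=?,scc[8]=?)
step 7: low=(low[0]=0,low[1]=1,low[2]=5,low[3]=3,low[4]=2,low[5]=4,low[6]=6,low[7]=6,low[8]=?); scc=(scc[0]=0,scc[1]=4,scc[2]=5,scc[3]=1,scc[4]=2,scc[5]=3,scc[6]=?,scc[7]=?,scc[8]=?)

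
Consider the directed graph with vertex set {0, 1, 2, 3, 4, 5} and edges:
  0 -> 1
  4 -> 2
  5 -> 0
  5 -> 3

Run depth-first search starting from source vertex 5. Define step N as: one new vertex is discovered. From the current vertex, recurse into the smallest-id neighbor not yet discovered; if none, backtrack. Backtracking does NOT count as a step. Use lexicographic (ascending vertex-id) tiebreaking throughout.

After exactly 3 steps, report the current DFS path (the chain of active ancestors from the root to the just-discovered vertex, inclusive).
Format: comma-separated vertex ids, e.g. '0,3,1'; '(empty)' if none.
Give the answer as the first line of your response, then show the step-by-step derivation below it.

5,0,1

step 1: discover 5; path=5; order=5
step 2: discover 0; path=5>0; order=5,0
step 3: discover 1; path=5>0>1; order=5,0,1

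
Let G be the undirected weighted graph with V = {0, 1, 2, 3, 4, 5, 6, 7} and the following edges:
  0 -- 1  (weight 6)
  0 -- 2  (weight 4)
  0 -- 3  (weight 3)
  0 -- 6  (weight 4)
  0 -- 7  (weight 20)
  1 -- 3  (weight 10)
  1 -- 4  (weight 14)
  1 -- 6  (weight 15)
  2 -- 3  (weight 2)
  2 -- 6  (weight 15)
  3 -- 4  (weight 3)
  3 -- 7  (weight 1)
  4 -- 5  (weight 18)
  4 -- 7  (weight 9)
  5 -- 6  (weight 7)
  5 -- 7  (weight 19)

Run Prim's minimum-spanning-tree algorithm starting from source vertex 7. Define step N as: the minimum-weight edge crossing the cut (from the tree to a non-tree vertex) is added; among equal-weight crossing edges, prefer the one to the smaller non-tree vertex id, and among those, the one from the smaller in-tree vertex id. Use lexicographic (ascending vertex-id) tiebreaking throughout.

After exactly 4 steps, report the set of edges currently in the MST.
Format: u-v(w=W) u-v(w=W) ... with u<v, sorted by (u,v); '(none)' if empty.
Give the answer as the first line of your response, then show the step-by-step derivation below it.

0-3(w=3) 2-3(w=2) 3-4(w=3) 3-7(w=1)

step 1: add edge 3-7 (w=1); MST = {3-7(w=1)}
step 2: add edge 2-3 (w=2); MST = {2-3(w=2) 3-7(w=1)}
step 3: add edge 0-3 (w=3); MST = {0-3(w=3) 2-3(w=2) 3-7(w=1)}
step 4: add edge 3-4 (w=3); MST = {0-3(w=3) 2-3(w=2) 3-4(w=3) 3-7(w=1)}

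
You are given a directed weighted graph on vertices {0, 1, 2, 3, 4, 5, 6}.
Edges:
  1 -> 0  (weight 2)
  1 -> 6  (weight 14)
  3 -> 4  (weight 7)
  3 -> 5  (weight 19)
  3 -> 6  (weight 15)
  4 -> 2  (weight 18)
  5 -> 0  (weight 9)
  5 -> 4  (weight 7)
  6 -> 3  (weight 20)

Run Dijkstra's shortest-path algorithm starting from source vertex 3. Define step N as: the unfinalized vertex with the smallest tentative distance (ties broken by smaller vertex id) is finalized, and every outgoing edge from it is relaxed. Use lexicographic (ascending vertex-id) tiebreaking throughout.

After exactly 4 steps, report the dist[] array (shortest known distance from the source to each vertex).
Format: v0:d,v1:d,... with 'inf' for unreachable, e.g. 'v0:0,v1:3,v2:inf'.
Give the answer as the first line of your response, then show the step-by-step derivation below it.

v0:28,v1:inf,v2:25,v3:0,v4:7,v5:19,v6:15

step 1: dist = v0:inf,v1:inf,v2:inf,v3:0,v4:7,v5:19,v6:15
step 2: dist = v0:inf,v1:inf,v2:25,v3:0,v4:7,v5:19,v6:15
step 3: dist = v0:inf,v1:inf,v2:25,v3:0,v4:7,v5:19,v6:15
step 4: dist = v0:28,v1:inf,v2:25,v3:0,v4:7,v5:19,v6:15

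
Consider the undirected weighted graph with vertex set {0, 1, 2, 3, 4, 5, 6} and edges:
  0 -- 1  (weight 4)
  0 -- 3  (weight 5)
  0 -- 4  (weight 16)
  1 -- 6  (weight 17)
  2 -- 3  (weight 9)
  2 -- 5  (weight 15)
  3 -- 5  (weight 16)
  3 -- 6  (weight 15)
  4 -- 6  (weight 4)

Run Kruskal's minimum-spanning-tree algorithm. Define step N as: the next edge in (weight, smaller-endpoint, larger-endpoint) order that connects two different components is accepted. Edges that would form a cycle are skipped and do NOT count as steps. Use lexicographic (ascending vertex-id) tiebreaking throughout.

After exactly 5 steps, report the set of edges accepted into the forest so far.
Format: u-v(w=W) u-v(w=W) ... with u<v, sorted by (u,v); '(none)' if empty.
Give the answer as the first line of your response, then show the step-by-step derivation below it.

0-1(w=4) 0-3(w=5) 2-3(w=9) 2-5(w=15) 4-6(w=4)

step 1: add edge 0-1 (w=4); MST = {0-1(w=4)}
step 2: add edge 4-6 (w=4); MST = {0-1(w=4) 4-6(w=4)}
step 3: add edge 0-3 (w=5); MST = {0-1(w=4) 0-3(w=5) 4-6(w=4)}
step 4: add edge 2-3 (w=9); MST = {0-1(w=4) 0-3(w=5) 2-3(w=9) 4-6(w=4)}
step 5: add edge 2-5 (w=15); MST = {0-1(w=4) 0-3(w=5) 2-3(w=9) 2-5(w=15) 4-6(w=4)}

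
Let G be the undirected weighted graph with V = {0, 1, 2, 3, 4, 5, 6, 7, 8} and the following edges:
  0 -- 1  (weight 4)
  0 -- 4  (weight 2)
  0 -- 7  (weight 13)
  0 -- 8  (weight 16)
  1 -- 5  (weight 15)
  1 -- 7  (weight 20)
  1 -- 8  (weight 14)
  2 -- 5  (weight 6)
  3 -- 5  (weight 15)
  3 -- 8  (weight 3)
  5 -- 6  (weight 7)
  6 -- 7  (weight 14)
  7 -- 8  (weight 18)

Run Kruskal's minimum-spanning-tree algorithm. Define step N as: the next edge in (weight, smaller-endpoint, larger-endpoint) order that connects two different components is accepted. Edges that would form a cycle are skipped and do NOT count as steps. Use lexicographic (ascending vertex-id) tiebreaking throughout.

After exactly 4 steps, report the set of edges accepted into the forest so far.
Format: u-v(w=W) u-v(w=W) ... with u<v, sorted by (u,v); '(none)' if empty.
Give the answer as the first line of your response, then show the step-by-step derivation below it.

0-1(w=4) 0-4(w=2) 2-5(w=6) 3-8(w=3)

step 1: add edge 0-4 (w=2); MST = {0-4(w=2)}
step 2: add edge 3-8 (w=3); MST = {0-4(w=2) 3-8(w=3)}
step 3: add edge 0-1 (w=4); MST = {0-1(w=4) 0-4(w=2) 3-8(w=3)}
step 4: add edge 2-5 (w=6); MST = {0-1(w=4) 0-4(w=2) 2-5(w=6) 3-8(w=3)}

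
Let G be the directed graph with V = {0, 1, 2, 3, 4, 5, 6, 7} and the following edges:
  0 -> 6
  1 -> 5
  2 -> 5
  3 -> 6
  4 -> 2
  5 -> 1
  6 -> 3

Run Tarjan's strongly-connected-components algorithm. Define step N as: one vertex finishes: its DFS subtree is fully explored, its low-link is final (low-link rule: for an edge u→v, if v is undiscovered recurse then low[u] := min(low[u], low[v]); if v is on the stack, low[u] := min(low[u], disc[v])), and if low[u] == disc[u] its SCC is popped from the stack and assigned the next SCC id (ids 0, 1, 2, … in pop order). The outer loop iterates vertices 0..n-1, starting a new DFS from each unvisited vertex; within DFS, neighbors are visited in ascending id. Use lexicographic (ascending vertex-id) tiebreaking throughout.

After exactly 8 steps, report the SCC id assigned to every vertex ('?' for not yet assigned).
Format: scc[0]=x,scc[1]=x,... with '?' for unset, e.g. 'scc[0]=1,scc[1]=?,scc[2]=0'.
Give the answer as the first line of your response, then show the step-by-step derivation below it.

scc[0]=1,scc[1]=2,scc[2]=3,scc[3]=0,scc[4]=4,scc[5]=2,scc[6]=0,scc[7]=5

step 1: low=(low[0]=0,low[1]=?,low[2]=?,low[3]=1,low[4]=?,low[5]=?,low[6]=1,low[7]=?); scc=(scc[0]=?,scc[1]=?,scc[2]=?,scc[3]=?,scc[4]=?,scc[5]=?,scc[6]=?,scc[7]=?)
step 2: low=(low[0]=0,low[1]=?,low[2]=?,low[3]=1,low[4]=?,low[5]=?,low[6]=1,low[7]=?); scc=(scc[0]=?,scc[1]=?,scc[2]=?,scc[3]=0,scc[4]=?,scc[5]=?,scc[6]=0,scc[7]=?)
step 3: low=(low[0]=0,low[1]=?,low[2]=?,low[3]=1,low[4]=?,low[5]=?,low[6]=1,low[7]=?); scc=(scc[0]=1,scc[1]=?,scc[2]=?,scc[3]=0,scc[4]=?,scc[5]=?,scc[6]=0,scc[7]=?)
step 4: low=(low[0]=0,low[1]=3,low[2]=?,low[3]=1,low[4]=?,low[5]=3,low[6]=1,low[7]=?); scc=(scc[0]=1,scc[1]=?,scc[2]=?,scc[3]=0,scc[4]=?,scc[5]=?,scc[6]=0,scc[7]=?)
step 5: low=(low[0]=0,low[1]=3,low[2]=?,low[3]=1,low[4]=?,low[5]=3,low[6]=1,low[7]=?); scc=(scc[0]=1,scc[1]=2,scc[2]=?,scc[3]=0,scc[4]=?,scc[5]=2,scc[6]=0,scc[7]=?)
step 6: low=(low[0]=0,low[1]=3,low[2]=5,low[3]=1,low[4]=?,low[5]=3,low[6]=1,low[7]=?); scc=(scc[0]=1,scc[1]=2,scc[2]=3,scc[3]=0,scc[4]=?,scc[5]=2,scc[6]=0,scc[7]=?)
step 7: low=(low[0]=0,low[1]=3,low[2]=5,low[3]=1,low[4]=6,low[5]=3,low[6]=1,low[7]=?); scc=(scc[0]=1,scc[1]=2,scc[2]=3,scc[3]=0,scc[4]=4,scc[5]=2,scc[6]=0,scc[7]=?)
step 8: low=(low[0]=0,low[1]=3,low[2]=5,low[3]=1,low[4]=6,low[5]=3,low[6]=1,low[7]=7); scc=(scc[0]=1,scc[1]=2,scc[2]=3,scc[3]=0,scc[4]=4,scc[5]=2,scc[6]=0,scc[7]=5)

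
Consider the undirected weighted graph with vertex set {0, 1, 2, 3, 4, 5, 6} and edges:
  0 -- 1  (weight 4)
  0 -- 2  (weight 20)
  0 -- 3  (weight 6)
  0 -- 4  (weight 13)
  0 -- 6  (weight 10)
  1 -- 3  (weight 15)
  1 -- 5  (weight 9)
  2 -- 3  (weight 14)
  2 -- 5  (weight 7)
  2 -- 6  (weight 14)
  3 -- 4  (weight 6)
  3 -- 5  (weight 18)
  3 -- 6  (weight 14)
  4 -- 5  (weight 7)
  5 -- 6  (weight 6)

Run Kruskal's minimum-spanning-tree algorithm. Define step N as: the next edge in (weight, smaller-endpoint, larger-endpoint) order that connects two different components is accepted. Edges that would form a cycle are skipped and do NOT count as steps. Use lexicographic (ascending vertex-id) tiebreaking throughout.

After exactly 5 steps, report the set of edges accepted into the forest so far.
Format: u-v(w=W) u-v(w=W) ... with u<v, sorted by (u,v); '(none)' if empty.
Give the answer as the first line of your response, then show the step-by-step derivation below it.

0-1(w=4) 0-3(w=6) 2-5(w=7) 3-4(w=6) 5-6(w=6)

step 1: add edge 0-1 (w=4); MST = {0-1(w=4)}
step 2: add edge 0-3 (w=6); MST = {0-1(w=4) 0-3(w=6)}
step 3: add edge 3-4 (w=6); MST = {0-1(w=4) 0-3(w=6) 3-4(w=6)}
step 4: add edge 5-6 (w=6); MST = {0-1(w=4) 0-3(w=6) 3-4(w=6) 5-6(w=6)}
step 5: add edge 2-5 (w=7); MST = {0-1(w=4) 0-3(w=6) 2-5(w=7) 3-4(w=6) 5-6(w=6)}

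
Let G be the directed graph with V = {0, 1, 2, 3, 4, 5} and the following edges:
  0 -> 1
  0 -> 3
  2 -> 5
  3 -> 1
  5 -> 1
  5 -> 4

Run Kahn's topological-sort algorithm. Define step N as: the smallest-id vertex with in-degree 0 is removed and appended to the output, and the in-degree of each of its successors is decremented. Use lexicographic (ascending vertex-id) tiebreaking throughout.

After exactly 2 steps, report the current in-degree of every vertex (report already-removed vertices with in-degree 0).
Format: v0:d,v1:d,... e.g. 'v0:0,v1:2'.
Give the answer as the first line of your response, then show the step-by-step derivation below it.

v0:0,v1:2,v2:0,v3:0,v4:1,v5:0

step 1: output 0; order=[0]; indeg=(0,2,0,0,1,1)
step 2: output 2; order=[0,2]; indeg=(0,2,0,0,1,0)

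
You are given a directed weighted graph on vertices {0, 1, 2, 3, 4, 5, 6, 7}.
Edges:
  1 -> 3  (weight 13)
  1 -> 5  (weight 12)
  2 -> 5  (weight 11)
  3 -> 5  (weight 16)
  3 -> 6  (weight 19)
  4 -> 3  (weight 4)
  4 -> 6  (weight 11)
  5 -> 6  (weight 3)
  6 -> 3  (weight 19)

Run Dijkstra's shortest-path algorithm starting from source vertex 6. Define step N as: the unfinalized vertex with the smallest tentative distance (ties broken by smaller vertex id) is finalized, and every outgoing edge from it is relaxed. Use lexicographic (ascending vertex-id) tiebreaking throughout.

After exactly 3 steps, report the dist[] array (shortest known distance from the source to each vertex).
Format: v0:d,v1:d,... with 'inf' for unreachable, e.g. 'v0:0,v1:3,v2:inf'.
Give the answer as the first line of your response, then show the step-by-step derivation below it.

v0:inf,v1:inf,v2:inf,v3:19,v4:inf,v5:35,v6:0,v7:inf

step 1: dist = v0:inf,v1:inf,v2:inf,v3:19,v4:inf,v5:inf,v6:0,v7:inf
step 2: dist = v0:inf,v1:inf,v2:inf,v3:19,v4:inf,v5:35,v6:0,v7:inf
step 3: dist = v0:inf,v1:inf,v2:inf,v3:19,v4:inf,v5:35,v6:0,v7:inf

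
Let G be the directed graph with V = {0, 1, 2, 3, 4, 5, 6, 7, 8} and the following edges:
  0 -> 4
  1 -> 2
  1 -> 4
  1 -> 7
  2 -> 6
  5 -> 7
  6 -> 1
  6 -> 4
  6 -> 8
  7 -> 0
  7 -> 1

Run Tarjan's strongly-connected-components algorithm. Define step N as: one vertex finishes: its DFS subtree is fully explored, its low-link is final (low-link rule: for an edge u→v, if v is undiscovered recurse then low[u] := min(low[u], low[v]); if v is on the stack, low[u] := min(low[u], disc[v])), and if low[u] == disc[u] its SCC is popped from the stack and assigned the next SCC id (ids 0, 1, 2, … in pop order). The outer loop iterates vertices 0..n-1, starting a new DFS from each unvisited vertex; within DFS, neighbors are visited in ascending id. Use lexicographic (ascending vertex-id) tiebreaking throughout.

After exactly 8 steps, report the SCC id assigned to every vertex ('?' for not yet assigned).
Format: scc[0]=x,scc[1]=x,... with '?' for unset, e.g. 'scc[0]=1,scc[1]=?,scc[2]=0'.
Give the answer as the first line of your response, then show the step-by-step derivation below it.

scc[0]=1,scc[1]=3,scc[2]=3,scc[3]=4,scc[4]=0,scc[5]=?,scc[6]=3,scc[7]=3,scc[8]=2

step 1: low=(low[0]=0,low[1]=?,low[2]=?,low[3]=?,low[4]=1,low[5]=?,low[6]=?,low[7]=?,low[8]=?); scc=(scc[0]=?,scc[1]=?,scc[2]=?,scc[3]=?,scc[4]=0,scc[5]=?,scc[6]=?,scc[7]=?,scc[8]=?)
step 2: low=(low[0]=0,low[1]=?,low[2]=?,low[3]=?,low[4]=1,low[5]=?,low[6]=?,low[7]=?,low[8]=?); scc=(scc[0]=1,scc[1]=?,scc[2]=?,scc[3]=?,scc[4]=0,scc[5]=?,scc[6]=?,scc[7]=?,scc[8]=?)
step 3: low=(low[0]=0,low[1]=2,low[2]=3,low[3]=?,low[4]=1,low[5]=?,low[6]=2,low[7]=?,low[8]=5); scc=(scc[0]=1,scc[1]=?,scc[2]=?,scc[3]=?,scc[4]=0,scc[5]=?,scc[6]=?,scc[7]=?,scc[8]=2)
step 4: low=(low[0]=0,low[1]=2,low[2]=3,low[3]=?,low[4]=1,low[5]=?,low[6]=2,low[7]=?,low[8]=5); scc=(scc[0]=1,scc[1]=?,scc[2]=?,scc[3]=?,scc[4]=0,scc[5]=?,scc[6]=?,scc[7]=?,scc[8]=2)
step 5: low=(low[0]=0,low[1]=2,low[2]=2,low[3]=?,low[4]=1,low[5]=?,low[6]=2,low[7]=?,low[8]=5); scc=(scc[0]=1,scc[1]=?,scc[2]=?,scc[3]=?,scc[4]=0,scc[5]=?,scc[6]=?,scc[7]=?,scc[8]=2)
step 6: low=(low[0]=0,low[1]=2,low[2]=2,low[3]=?,low[4]=1,low[5]=?,low[6]=2,low[7]=2,low[8]=5); scc=(scc[0]=1,scc[1]=?,scc[2]=?,scc[3]=?,scc[4]=0,scc[5]=?,scc[6]=?,scc[7]=?,scc[8]=2)
step 7: low=(low[0]=0,low[1]=2,low[2]=2,low[3]=?,low[4]=1,low[5]=?,low[6]=2,low[7]=2,low[8]=5); scc=(scc[0]=1,scc[1]=3,scc[2]=3,scc[3]=?,scc[4]=0,scc[5]=?,scc[6]=3,scc[7]=3,scc[8]=2)
step 8: low=(low[0]=0,low[1]=2,low[2]=2,low[3]=7,low[4]=1,low[5]=?,low[6]=2,low[7]=2,low[8]=5); scc=(scc[0]=1,scc[1]=3,scc[2]=3,scc[3]=4,scc[4]=0,scc[5]=?,scc[6]=3,scc[7]=3,scc[8]=2)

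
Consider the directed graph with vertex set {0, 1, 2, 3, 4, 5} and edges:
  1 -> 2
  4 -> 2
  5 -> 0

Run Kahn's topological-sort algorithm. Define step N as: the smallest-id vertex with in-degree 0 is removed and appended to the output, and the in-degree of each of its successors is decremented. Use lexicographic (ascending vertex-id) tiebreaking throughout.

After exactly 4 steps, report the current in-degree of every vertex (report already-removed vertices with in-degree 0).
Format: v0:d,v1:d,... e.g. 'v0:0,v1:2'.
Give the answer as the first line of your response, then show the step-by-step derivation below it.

v0:1,v1:0,v2:0,v3:0,v4:0,v5:0

step 1: output 1; order=[1]; indeg=(1,0,1,0,0,0)
step 2: output 3; order=[1,3]; indeg=(1,0,1,0,0,0)
step 3: output 4; order=[1,3,4]; indeg=(1,0,0,0,0,0)
step 4: output 2; order=[1,3,4,2]; indeg=(1,0,0,0,0,0)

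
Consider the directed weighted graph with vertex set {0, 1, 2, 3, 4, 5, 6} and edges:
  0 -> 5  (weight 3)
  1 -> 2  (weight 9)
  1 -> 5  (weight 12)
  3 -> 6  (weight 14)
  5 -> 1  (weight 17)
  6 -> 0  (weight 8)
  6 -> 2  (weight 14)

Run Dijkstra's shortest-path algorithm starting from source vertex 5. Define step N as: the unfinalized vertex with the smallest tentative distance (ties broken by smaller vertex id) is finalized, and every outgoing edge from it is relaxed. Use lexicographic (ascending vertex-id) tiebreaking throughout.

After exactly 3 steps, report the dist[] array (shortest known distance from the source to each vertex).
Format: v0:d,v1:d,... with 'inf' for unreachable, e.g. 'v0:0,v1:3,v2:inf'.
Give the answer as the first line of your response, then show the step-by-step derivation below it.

v0:inf,v1:17,v2:26,v3:inf,v4:inf,v5:0,v6:inf

step 1: dist = v0:inf,v1:17,v2:inf,v3:inf,v4:inf,v5:0,v6:inf
step 2: dist = v0:inf,v1:17,v2:26,v3:inf,v4:inf,v5:0,v6:inf
step 3: dist = v0:inf,v1:17,v2:26,v3:inf,v4:inf,v5:0,v6:inf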